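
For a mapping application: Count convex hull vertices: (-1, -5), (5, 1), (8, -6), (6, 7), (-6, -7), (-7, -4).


Convex hull vertices (CCW): (-7, -4), (-6, -7), (8, -6), (6, 7)
Count = 4

4


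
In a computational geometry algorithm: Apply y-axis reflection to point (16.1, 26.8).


Reflection over y-axis: (x,y) -> (-x,y)
(16.1, 26.8) -> (-16.1, 26.8)

(-16.1, 26.8)


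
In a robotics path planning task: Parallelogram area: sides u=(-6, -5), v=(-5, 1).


|u x v| = |(-6)*1 - (-5)*(-5)|
= |(-6) - 25| = 31

31


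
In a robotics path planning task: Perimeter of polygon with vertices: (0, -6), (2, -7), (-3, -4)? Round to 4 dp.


Sides: (0, -6)->(2, -7): sqrt(5) = 2.236068, (2, -7)->(-3, -4): sqrt(34) = 5.830952, (-3, -4)->(0, -6): sqrt(13) = 3.605551
Sum = 11.672571
Perimeter = 11.6726

11.6726


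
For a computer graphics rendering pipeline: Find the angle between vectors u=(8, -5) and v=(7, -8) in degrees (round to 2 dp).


u.v = 96, |u| = sqrt(89) = 9.434, |v| = sqrt(113) = 10.6301
cos(theta) = u.v/(|u||v|) = 96/sqrt(10057) = 0.957276
theta = acos(0.957276) = 16.81 degrees

16.81 degrees


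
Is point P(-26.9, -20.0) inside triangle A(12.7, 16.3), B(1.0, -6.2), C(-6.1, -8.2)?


Cross products: AB x AP = -466.29, BC x BP = 42.18, CA x CP = 287.76
All same sign? no

No, outside


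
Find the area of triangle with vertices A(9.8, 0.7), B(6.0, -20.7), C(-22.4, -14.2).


Area = |x_A(y_B-y_C) + x_B(y_C-y_A) + x_C(y_A-y_B)|/2
= |(-63.7) + (-89.4) + (-479.36)|/2
= 632.46/2 = 316.23

316.23


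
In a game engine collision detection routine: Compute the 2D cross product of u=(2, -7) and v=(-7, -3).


u x v = u_x*v_y - u_y*v_x = 2*(-3) - (-7)*(-7)
= (-6) - 49 = -55

-55


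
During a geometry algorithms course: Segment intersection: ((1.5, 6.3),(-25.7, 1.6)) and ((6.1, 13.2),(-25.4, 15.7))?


Cross products: d1=228.85, d2=444.9, d3=-166.06, d4=-382.11
d1*d2 < 0 and d3*d4 < 0? no

No, they don't intersect


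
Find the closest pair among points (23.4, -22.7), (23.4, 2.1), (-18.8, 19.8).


d(P0,P1) = 24.8, d(P0,P2) = 59.8923, d(P1,P2) = 45.7617
Closest: P0 and P1

Closest pair: (23.4, -22.7) and (23.4, 2.1), distance = 24.8


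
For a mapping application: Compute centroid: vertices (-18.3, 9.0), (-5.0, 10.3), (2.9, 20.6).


Centroid = ((x_A+x_B+x_C)/3, (y_A+y_B+y_C)/3)
= (((-18.3)+(-5)+2.9)/3, (9+10.3+20.6)/3)
= (-6.8, 13.3)

(-6.8, 13.3)


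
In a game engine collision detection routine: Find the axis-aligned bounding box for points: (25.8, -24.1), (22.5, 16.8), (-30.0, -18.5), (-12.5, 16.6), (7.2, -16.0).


x range: [-30, 25.8]
y range: [-24.1, 16.8]
Bounding box: (-30,-24.1) to (25.8,16.8)

(-30,-24.1) to (25.8,16.8)


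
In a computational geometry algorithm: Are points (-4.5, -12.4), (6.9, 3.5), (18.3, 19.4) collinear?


Cross product: (6.9-(-4.5))*(19.4-(-12.4)) - (3.5-(-12.4))*(18.3-(-4.5))
= 0

Yes, collinear


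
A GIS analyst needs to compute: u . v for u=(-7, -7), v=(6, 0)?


u . v = u_x*v_x + u_y*v_y = (-7)*6 + (-7)*0
= (-42) + 0 = -42

-42


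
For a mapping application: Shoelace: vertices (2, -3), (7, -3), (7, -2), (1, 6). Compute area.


Shoelace sum: (2*(-3) - 7*(-3)) + (7*(-2) - 7*(-3)) + (7*6 - 1*(-2)) + (1*(-3) - 2*6)
= 51
Area = |51|/2 = 25.5

25.5


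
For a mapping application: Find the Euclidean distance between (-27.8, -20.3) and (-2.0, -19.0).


dx=25.8, dy=1.3
d^2 = 25.8^2 + 1.3^2 = 667.33
d = sqrt(667.33) = 25.8327

25.8327


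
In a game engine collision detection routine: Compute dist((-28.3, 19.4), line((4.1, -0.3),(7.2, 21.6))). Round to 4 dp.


|cross product| = 770.63
|line direction| = sqrt(489.22) = 22.1183
Distance = 770.63/sqrt(489.22) = 34.8413

34.8413


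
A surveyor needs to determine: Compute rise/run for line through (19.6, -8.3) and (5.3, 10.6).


slope = (y2-y1)/(x2-x1) = (10.6-(-8.3))/(5.3-19.6) = 18.9/(-14.3) = -1.3217

-1.3217


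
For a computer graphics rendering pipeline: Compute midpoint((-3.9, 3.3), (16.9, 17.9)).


M = (((-3.9)+16.9)/2, (3.3+17.9)/2)
= (6.5, 10.6)

(6.5, 10.6)


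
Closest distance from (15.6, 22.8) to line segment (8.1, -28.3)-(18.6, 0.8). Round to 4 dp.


Project P onto AB: t = 1 (clamped to [0,1])
Closest point on segment: (18.6, 0.8)
Distance: 22.2036

22.2036


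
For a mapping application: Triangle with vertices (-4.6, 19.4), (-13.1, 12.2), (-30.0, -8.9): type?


Side lengths squared: AB^2=124.09, BC^2=730.82, CA^2=1446.05
Sorted: [124.09, 730.82, 1446.05]
By sides: Scalene, By angles: Obtuse

Scalene, Obtuse


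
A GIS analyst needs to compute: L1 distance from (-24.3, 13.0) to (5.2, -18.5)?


|(-24.3)-5.2| + |13-(-18.5)| = 29.5 + 31.5 = 61

61


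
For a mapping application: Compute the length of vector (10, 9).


|u| = sqrt(10^2 + 9^2) = sqrt(181) = 13.4536

13.4536


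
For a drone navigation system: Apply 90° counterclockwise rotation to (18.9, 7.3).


90° CCW: (x,y) -> (-y, x)
(18.9,7.3) -> (-7.3, 18.9)

(-7.3, 18.9)


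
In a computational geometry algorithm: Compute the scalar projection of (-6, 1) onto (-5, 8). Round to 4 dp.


u.v = 38, |v| = sqrt(89) = 9.434
Scalar projection = u.v / |v| = 38 / sqrt(89) = 4.028

4.028


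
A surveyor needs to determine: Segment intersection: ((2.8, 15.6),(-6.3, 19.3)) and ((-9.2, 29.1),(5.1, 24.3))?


Cross products: d1=-135.45, d2=-126.22, d3=-78.45, d4=-87.68
d1*d2 < 0 and d3*d4 < 0? no

No, they don't intersect


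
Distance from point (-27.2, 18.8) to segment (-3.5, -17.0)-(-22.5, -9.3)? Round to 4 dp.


Project P onto AB: t = 1 (clamped to [0,1])
Closest point on segment: (-22.5, -9.3)
Distance: 28.4903

28.4903


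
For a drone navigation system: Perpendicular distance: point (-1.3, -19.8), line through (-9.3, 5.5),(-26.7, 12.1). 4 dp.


|cross product| = 387.42
|line direction| = sqrt(346.32) = 18.6097
Distance = 387.42/sqrt(346.32) = 20.8182

20.8182


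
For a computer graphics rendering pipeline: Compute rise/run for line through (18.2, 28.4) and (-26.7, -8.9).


slope = (y2-y1)/(x2-x1) = ((-8.9)-28.4)/((-26.7)-18.2) = (-37.3)/(-44.9) = 0.8307

0.8307


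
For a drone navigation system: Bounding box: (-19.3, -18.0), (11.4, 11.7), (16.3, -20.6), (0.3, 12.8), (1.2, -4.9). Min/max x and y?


x range: [-19.3, 16.3]
y range: [-20.6, 12.8]
Bounding box: (-19.3,-20.6) to (16.3,12.8)

(-19.3,-20.6) to (16.3,12.8)


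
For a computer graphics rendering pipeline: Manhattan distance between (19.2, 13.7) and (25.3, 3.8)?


|19.2-25.3| + |13.7-3.8| = 6.1 + 9.9 = 16

16


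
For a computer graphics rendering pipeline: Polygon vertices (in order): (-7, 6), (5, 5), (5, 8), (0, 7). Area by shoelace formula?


Shoelace sum: ((-7)*5 - 5*6) + (5*8 - 5*5) + (5*7 - 0*8) + (0*6 - (-7)*7)
= 34
Area = |34|/2 = 17

17


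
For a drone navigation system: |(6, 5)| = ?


|u| = sqrt(6^2 + 5^2) = sqrt(61) = 7.8102

7.8102


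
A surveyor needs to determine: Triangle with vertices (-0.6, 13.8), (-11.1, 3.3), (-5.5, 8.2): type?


Side lengths squared: AB^2=220.5, BC^2=55.37, CA^2=55.37
Sorted: [55.37, 55.37, 220.5]
By sides: Isosceles, By angles: Obtuse

Isosceles, Obtuse


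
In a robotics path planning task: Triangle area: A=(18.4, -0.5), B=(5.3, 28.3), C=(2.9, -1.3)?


Area = |x_A(y_B-y_C) + x_B(y_C-y_A) + x_C(y_A-y_B)|/2
= |544.64 + (-4.24) + (-83.52)|/2
= 456.88/2 = 228.44

228.44


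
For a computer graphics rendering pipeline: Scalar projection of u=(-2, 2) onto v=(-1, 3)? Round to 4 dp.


u.v = 8, |v| = sqrt(10) = 3.1623
Scalar projection = u.v / |v| = 8 / sqrt(10) = 2.5298

2.5298


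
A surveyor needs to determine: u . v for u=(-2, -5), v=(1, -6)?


u . v = u_x*v_x + u_y*v_y = (-2)*1 + (-5)*(-6)
= (-2) + 30 = 28

28


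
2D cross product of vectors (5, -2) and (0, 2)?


u x v = u_x*v_y - u_y*v_x = 5*2 - (-2)*0
= 10 - 0 = 10

10


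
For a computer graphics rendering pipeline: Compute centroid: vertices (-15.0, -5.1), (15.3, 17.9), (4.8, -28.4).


Centroid = ((x_A+x_B+x_C)/3, (y_A+y_B+y_C)/3)
= (((-15)+15.3+4.8)/3, ((-5.1)+17.9+(-28.4))/3)
= (1.7, -5.2)

(1.7, -5.2)


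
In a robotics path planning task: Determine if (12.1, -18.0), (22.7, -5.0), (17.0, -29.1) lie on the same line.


Cross product: (22.7-12.1)*((-29.1)-(-18)) - ((-5)-(-18))*(17-12.1)
= -181.36

No, not collinear


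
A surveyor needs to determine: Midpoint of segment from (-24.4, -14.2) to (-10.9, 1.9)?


M = (((-24.4)+(-10.9))/2, ((-14.2)+1.9)/2)
= (-17.65, -6.15)

(-17.65, -6.15)


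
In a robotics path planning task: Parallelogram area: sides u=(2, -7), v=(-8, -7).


|u x v| = |2*(-7) - (-7)*(-8)|
= |(-14) - 56| = 70

70


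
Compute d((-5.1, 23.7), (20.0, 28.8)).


dx=25.1, dy=5.1
d^2 = 25.1^2 + 5.1^2 = 656.02
d = sqrt(656.02) = 25.6129

25.6129


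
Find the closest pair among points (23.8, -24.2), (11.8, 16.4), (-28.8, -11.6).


d(P0,P1) = 42.3363, d(P0,P2) = 54.0881, d(P1,P2) = 49.319
Closest: P0 and P1

Closest pair: (23.8, -24.2) and (11.8, 16.4), distance = 42.3363


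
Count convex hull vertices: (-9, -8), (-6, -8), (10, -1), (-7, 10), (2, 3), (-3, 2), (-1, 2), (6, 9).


Convex hull vertices (CCW): (-9, -8), (-6, -8), (10, -1), (6, 9), (-7, 10)
Count = 5

5


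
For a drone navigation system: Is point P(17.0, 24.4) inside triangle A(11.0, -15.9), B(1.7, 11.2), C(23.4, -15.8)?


Cross products: AB x AP = -537.39, BC x BP = 699.54, CA x CP = -499.12
All same sign? no

No, outside


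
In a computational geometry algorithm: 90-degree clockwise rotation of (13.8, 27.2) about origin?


90° CW: (x,y) -> (y, -x)
(13.8,27.2) -> (27.2, -13.8)

(27.2, -13.8)


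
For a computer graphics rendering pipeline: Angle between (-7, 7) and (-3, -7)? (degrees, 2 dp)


u.v = -28, |u| = sqrt(98) = 9.8995, |v| = sqrt(58) = 7.6158
cos(theta) = u.v/(|u||v|) = -28/sqrt(5684) = -0.371391
theta = acos(-0.371391) = 111.8 degrees

111.8 degrees


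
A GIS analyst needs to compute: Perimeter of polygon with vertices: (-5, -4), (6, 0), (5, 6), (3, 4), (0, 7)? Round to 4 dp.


Sides: (-5, -4)->(6, 0): sqrt(137) = 11.7047, (6, 0)->(5, 6): sqrt(37) = 6.082763, (5, 6)->(3, 4): sqrt(8) = 2.828427, (3, 4)->(0, 7): sqrt(18) = 4.242641, (0, 7)->(-5, -4): sqrt(146) = 12.083046
Sum = 36.941577
Perimeter = 36.9416

36.9416


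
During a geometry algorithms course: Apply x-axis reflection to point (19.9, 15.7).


Reflection over x-axis: (x,y) -> (x,-y)
(19.9, 15.7) -> (19.9, -15.7)

(19.9, -15.7)


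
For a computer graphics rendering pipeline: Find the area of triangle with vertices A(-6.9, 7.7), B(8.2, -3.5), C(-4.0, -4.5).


Area = |x_A(y_B-y_C) + x_B(y_C-y_A) + x_C(y_A-y_B)|/2
= |(-6.9) + (-100.04) + (-44.8)|/2
= 151.74/2 = 75.87

75.87


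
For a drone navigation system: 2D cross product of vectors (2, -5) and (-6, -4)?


u x v = u_x*v_y - u_y*v_x = 2*(-4) - (-5)*(-6)
= (-8) - 30 = -38

-38


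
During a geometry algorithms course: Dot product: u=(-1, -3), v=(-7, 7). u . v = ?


u . v = u_x*v_x + u_y*v_y = (-1)*(-7) + (-3)*7
= 7 + (-21) = -14

-14


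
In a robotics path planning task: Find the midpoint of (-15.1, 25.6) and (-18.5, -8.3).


M = (((-15.1)+(-18.5))/2, (25.6+(-8.3))/2)
= (-16.8, 8.65)

(-16.8, 8.65)


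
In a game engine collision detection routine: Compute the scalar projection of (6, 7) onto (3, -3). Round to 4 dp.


u.v = -3, |v| = sqrt(18) = 4.2426
Scalar projection = u.v / |v| = -3 / sqrt(18) = -0.7071

-0.7071


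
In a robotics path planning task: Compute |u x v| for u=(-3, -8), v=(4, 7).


|u x v| = |(-3)*7 - (-8)*4|
= |(-21) - (-32)| = 11

11


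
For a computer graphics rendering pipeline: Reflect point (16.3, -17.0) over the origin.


Reflection over origin: (x,y) -> (-x,-y)
(16.3, -17) -> (-16.3, 17)

(-16.3, 17)


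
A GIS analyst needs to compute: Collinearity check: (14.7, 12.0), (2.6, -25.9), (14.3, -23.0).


Cross product: (2.6-14.7)*((-23)-12) - ((-25.9)-12)*(14.3-14.7)
= 408.34

No, not collinear


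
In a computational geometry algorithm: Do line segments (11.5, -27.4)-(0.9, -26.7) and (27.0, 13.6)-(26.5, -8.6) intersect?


Cross products: d1=-323.6, d2=-559.27, d3=-445.45, d4=-209.78
d1*d2 < 0 and d3*d4 < 0? no

No, they don't intersect


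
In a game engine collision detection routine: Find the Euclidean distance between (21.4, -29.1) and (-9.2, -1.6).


dx=-30.6, dy=27.5
d^2 = (-30.6)^2 + 27.5^2 = 1692.61
d = sqrt(1692.61) = 41.1413

41.1413


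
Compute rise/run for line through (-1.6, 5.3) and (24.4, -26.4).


slope = (y2-y1)/(x2-x1) = ((-26.4)-5.3)/(24.4-(-1.6)) = (-31.7)/26 = -1.2192

-1.2192


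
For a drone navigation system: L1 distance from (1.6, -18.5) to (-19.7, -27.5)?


|1.6-(-19.7)| + |(-18.5)-(-27.5)| = 21.3 + 9 = 30.3

30.3


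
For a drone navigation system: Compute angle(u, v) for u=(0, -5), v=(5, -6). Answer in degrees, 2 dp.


u.v = 30, |u| = sqrt(25) = 5, |v| = sqrt(61) = 7.8102
cos(theta) = u.v/(|u||v|) = 30/sqrt(1525) = 0.768221
theta = acos(0.768221) = 39.81 degrees

39.81 degrees


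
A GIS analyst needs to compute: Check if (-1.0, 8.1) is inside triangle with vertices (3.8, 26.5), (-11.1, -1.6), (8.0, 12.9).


Cross products: AB x AP = 139.28, BC x BP = 38.82, CA x CP = 142.56
All same sign? yes

Yes, inside


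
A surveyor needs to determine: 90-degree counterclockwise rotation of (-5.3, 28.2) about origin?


90° CCW: (x,y) -> (-y, x)
(-5.3,28.2) -> (-28.2, -5.3)

(-28.2, -5.3)


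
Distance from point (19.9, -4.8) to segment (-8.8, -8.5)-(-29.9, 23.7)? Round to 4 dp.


Project P onto AB: t = 0 (clamped to [0,1])
Closest point on segment: (-8.8, -8.5)
Distance: 28.9375

28.9375


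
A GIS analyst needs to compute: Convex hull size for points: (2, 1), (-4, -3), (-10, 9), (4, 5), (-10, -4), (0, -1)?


Convex hull vertices (CCW): (-10, -4), (-4, -3), (0, -1), (2, 1), (4, 5), (-10, 9)
Count = 6

6


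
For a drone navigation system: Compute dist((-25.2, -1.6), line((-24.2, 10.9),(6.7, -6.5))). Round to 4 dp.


|cross product| = 403.65
|line direction| = sqrt(1257.57) = 35.4622
Distance = 403.65/sqrt(1257.57) = 11.3825

11.3825


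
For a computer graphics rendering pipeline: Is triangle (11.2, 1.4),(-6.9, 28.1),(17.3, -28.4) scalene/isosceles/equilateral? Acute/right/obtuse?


Side lengths squared: AB^2=1040.5, BC^2=3777.89, CA^2=925.25
Sorted: [925.25, 1040.5, 3777.89]
By sides: Scalene, By angles: Obtuse

Scalene, Obtuse


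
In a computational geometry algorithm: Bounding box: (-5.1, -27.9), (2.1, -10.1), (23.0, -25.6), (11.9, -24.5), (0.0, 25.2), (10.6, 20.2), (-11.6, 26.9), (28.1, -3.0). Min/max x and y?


x range: [-11.6, 28.1]
y range: [-27.9, 26.9]
Bounding box: (-11.6,-27.9) to (28.1,26.9)

(-11.6,-27.9) to (28.1,26.9)


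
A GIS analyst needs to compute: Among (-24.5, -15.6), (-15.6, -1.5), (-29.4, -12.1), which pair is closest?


d(P0,P1) = 16.6739, d(P0,P2) = 6.0216, d(P1,P2) = 17.4011
Closest: P0 and P2

Closest pair: (-24.5, -15.6) and (-29.4, -12.1), distance = 6.0216


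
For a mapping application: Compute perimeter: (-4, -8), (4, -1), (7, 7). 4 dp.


Sides: (-4, -8)->(4, -1): sqrt(113) = 10.630146, (4, -1)->(7, 7): sqrt(73) = 8.544004, (7, 7)->(-4, -8): sqrt(346) = 18.601075
Sum = 37.775225
Perimeter = 37.7752

37.7752


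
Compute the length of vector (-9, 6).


|u| = sqrt((-9)^2 + 6^2) = sqrt(117) = 10.8167

10.8167


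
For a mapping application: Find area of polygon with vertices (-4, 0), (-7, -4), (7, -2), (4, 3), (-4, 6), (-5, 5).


Shoelace sum: ((-4)*(-4) - (-7)*0) + ((-7)*(-2) - 7*(-4)) + (7*3 - 4*(-2)) + (4*6 - (-4)*3) + ((-4)*5 - (-5)*6) + ((-5)*0 - (-4)*5)
= 153
Area = |153|/2 = 76.5

76.5


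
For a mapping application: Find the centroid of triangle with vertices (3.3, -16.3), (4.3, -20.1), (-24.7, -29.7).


Centroid = ((x_A+x_B+x_C)/3, (y_A+y_B+y_C)/3)
= ((3.3+4.3+(-24.7))/3, ((-16.3)+(-20.1)+(-29.7))/3)
= (-5.7, -22.0333)

(-5.7, -22.0333)


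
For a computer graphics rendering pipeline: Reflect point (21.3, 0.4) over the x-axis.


Reflection over x-axis: (x,y) -> (x,-y)
(21.3, 0.4) -> (21.3, -0.4)

(21.3, -0.4)


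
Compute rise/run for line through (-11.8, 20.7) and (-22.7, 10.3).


slope = (y2-y1)/(x2-x1) = (10.3-20.7)/((-22.7)-(-11.8)) = (-10.4)/(-10.9) = 0.9541

0.9541


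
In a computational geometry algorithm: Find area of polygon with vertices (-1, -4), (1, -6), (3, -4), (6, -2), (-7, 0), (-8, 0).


Shoelace sum: ((-1)*(-6) - 1*(-4)) + (1*(-4) - 3*(-6)) + (3*(-2) - 6*(-4)) + (6*0 - (-7)*(-2)) + ((-7)*0 - (-8)*0) + ((-8)*(-4) - (-1)*0)
= 60
Area = |60|/2 = 30

30


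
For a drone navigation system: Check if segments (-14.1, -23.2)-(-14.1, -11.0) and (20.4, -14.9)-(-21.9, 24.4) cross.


Cross products: d1=1706.94, d2=1190.88, d3=-420.9, d4=95.16
d1*d2 < 0 and d3*d4 < 0? no

No, they don't intersect


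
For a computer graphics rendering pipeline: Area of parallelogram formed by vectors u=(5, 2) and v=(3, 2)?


|u x v| = |5*2 - 2*3|
= |10 - 6| = 4

4


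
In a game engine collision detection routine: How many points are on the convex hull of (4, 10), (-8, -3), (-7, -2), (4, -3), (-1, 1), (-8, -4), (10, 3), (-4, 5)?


Convex hull vertices (CCW): (-8, -4), (4, -3), (10, 3), (4, 10), (-4, 5), (-8, -3)
Count = 6

6


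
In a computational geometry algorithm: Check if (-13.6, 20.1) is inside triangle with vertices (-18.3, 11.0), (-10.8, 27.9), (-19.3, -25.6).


Cross products: AB x AP = -11.18, BC x BP = -83.5, CA x CP = -162.92
All same sign? yes

Yes, inside


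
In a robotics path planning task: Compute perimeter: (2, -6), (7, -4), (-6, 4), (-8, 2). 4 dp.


Sides: (2, -6)->(7, -4): sqrt(29) = 5.385165, (7, -4)->(-6, 4): sqrt(233) = 15.264338, (-6, 4)->(-8, 2): sqrt(8) = 2.828427, (-8, 2)->(2, -6): sqrt(164) = 12.806248
Sum = 36.284178
Perimeter = 36.2842

36.2842


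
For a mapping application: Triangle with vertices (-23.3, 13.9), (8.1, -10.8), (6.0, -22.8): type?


Side lengths squared: AB^2=1596.05, BC^2=148.41, CA^2=2205.38
Sorted: [148.41, 1596.05, 2205.38]
By sides: Scalene, By angles: Obtuse

Scalene, Obtuse


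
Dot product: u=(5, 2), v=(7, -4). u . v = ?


u . v = u_x*v_x + u_y*v_y = 5*7 + 2*(-4)
= 35 + (-8) = 27

27


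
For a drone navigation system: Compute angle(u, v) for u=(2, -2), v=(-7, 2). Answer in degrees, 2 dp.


u.v = -18, |u| = sqrt(8) = 2.8284, |v| = sqrt(53) = 7.2801
cos(theta) = u.v/(|u||v|) = -18/sqrt(424) = -0.874157
theta = acos(-0.874157) = 150.95 degrees

150.95 degrees


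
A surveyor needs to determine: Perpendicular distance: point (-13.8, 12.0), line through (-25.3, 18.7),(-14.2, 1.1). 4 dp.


|cross product| = 128.03
|line direction| = sqrt(432.97) = 20.8079
Distance = 128.03/sqrt(432.97) = 6.1529

6.1529


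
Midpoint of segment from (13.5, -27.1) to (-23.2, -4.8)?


M = ((13.5+(-23.2))/2, ((-27.1)+(-4.8))/2)
= (-4.85, -15.95)

(-4.85, -15.95)


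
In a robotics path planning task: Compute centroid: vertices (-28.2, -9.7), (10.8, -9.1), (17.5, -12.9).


Centroid = ((x_A+x_B+x_C)/3, (y_A+y_B+y_C)/3)
= (((-28.2)+10.8+17.5)/3, ((-9.7)+(-9.1)+(-12.9))/3)
= (0.0333, -10.5667)

(0.0333, -10.5667)


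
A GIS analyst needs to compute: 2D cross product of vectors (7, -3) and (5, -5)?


u x v = u_x*v_y - u_y*v_x = 7*(-5) - (-3)*5
= (-35) - (-15) = -20

-20


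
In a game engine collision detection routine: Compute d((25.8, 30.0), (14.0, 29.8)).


dx=-11.8, dy=-0.2
d^2 = (-11.8)^2 + (-0.2)^2 = 139.28
d = sqrt(139.28) = 11.8017

11.8017


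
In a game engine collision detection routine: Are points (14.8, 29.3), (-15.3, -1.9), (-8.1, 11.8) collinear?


Cross product: ((-15.3)-14.8)*(11.8-29.3) - ((-1.9)-29.3)*((-8.1)-14.8)
= -187.73

No, not collinear


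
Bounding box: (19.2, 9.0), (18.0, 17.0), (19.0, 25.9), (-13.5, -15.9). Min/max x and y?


x range: [-13.5, 19.2]
y range: [-15.9, 25.9]
Bounding box: (-13.5,-15.9) to (19.2,25.9)

(-13.5,-15.9) to (19.2,25.9)


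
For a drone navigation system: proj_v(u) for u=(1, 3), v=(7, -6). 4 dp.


u.v = -11, |v| = sqrt(85) = 9.2195
Scalar projection = u.v / |v| = -11 / sqrt(85) = -1.1931

-1.1931


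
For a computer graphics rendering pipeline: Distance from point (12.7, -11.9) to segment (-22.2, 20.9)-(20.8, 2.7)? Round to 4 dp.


Project P onto AB: t = 0.9621 (clamped to [0,1])
Closest point on segment: (19.1713, 3.3894)
Distance: 16.6025

16.6025


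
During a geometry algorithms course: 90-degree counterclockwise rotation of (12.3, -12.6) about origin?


90° CCW: (x,y) -> (-y, x)
(12.3,-12.6) -> (12.6, 12.3)

(12.6, 12.3)


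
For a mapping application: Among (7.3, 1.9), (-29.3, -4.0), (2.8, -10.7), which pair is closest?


d(P0,P1) = 37.0725, d(P0,P2) = 13.3795, d(P1,P2) = 32.7918
Closest: P0 and P2

Closest pair: (7.3, 1.9) and (2.8, -10.7), distance = 13.3795


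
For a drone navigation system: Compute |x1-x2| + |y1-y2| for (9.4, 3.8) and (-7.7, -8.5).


|9.4-(-7.7)| + |3.8-(-8.5)| = 17.1 + 12.3 = 29.4

29.4


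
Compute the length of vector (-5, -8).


|u| = sqrt((-5)^2 + (-8)^2) = sqrt(89) = 9.434

9.434


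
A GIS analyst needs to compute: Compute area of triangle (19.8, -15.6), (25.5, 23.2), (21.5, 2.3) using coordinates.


Area = |x_A(y_B-y_C) + x_B(y_C-y_A) + x_C(y_A-y_B)|/2
= |413.82 + 456.45 + (-834.2)|/2
= 36.07/2 = 18.035

18.035


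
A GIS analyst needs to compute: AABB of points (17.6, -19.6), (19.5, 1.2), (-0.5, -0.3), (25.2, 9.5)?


x range: [-0.5, 25.2]
y range: [-19.6, 9.5]
Bounding box: (-0.5,-19.6) to (25.2,9.5)

(-0.5,-19.6) to (25.2,9.5)


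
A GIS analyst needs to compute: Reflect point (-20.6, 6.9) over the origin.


Reflection over origin: (x,y) -> (-x,-y)
(-20.6, 6.9) -> (20.6, -6.9)

(20.6, -6.9)


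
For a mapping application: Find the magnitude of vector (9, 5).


|u| = sqrt(9^2 + 5^2) = sqrt(106) = 10.2956

10.2956


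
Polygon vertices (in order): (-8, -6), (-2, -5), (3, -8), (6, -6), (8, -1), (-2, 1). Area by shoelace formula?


Shoelace sum: ((-8)*(-5) - (-2)*(-6)) + ((-2)*(-8) - 3*(-5)) + (3*(-6) - 6*(-8)) + (6*(-1) - 8*(-6)) + (8*1 - (-2)*(-1)) + ((-2)*(-6) - (-8)*1)
= 157
Area = |157|/2 = 78.5

78.5


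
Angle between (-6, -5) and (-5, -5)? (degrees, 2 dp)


u.v = 55, |u| = sqrt(61) = 7.8102, |v| = sqrt(50) = 7.0711
cos(theta) = u.v/(|u||v|) = 55/sqrt(3050) = 0.995893
theta = acos(0.995893) = 5.19 degrees

5.19 degrees


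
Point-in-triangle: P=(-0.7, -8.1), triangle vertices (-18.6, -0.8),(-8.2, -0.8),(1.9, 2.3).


Cross products: AB x AP = -75.92, BC x BP = -96.98, CA x CP = 205.14
All same sign? no

No, outside


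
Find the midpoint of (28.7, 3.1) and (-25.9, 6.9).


M = ((28.7+(-25.9))/2, (3.1+6.9)/2)
= (1.4, 5)

(1.4, 5)


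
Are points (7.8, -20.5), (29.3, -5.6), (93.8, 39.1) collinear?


Cross product: (29.3-7.8)*(39.1-(-20.5)) - ((-5.6)-(-20.5))*(93.8-7.8)
= 0

Yes, collinear


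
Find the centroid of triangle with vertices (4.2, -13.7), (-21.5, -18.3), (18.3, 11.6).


Centroid = ((x_A+x_B+x_C)/3, (y_A+y_B+y_C)/3)
= ((4.2+(-21.5)+18.3)/3, ((-13.7)+(-18.3)+11.6)/3)
= (0.3333, -6.8)

(0.3333, -6.8)


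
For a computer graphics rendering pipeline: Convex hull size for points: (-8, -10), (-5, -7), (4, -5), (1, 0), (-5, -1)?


Convex hull vertices (CCW): (-8, -10), (4, -5), (1, 0), (-5, -1)
Count = 4

4


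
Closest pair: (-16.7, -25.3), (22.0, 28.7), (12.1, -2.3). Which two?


d(P0,P1) = 66.4356, d(P0,P2) = 36.857, d(P1,P2) = 32.5424
Closest: P1 and P2

Closest pair: (22.0, 28.7) and (12.1, -2.3), distance = 32.5424


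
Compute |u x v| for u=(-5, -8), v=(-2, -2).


|u x v| = |(-5)*(-2) - (-8)*(-2)|
= |10 - 16| = 6

6


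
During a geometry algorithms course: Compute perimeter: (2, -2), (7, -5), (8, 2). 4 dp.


Sides: (2, -2)->(7, -5): sqrt(34) = 5.830952, (7, -5)->(8, 2): sqrt(50) = 7.071068, (8, 2)->(2, -2): sqrt(52) = 7.211103
Sum = 20.113123
Perimeter = 20.1131

20.1131


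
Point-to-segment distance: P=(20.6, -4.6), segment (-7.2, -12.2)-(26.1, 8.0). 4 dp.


Project P onto AB: t = 0.7115 (clamped to [0,1])
Closest point on segment: (16.4922, 2.1718)
Distance: 7.9203

7.9203


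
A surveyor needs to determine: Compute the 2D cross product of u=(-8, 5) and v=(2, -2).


u x v = u_x*v_y - u_y*v_x = (-8)*(-2) - 5*2
= 16 - 10 = 6

6


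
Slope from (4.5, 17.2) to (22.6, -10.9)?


slope = (y2-y1)/(x2-x1) = ((-10.9)-17.2)/(22.6-4.5) = (-28.1)/18.1 = -1.5525

-1.5525


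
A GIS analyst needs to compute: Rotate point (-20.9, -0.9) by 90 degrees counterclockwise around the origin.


90° CCW: (x,y) -> (-y, x)
(-20.9,-0.9) -> (0.9, -20.9)

(0.9, -20.9)


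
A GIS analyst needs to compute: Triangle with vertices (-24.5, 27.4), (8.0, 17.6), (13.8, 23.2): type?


Side lengths squared: AB^2=1152.29, BC^2=65, CA^2=1484.53
Sorted: [65, 1152.29, 1484.53]
By sides: Scalene, By angles: Obtuse

Scalene, Obtuse


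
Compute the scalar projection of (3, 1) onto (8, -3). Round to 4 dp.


u.v = 21, |v| = sqrt(73) = 8.544
Scalar projection = u.v / |v| = 21 / sqrt(73) = 2.4579

2.4579


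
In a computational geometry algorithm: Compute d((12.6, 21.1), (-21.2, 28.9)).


dx=-33.8, dy=7.8
d^2 = (-33.8)^2 + 7.8^2 = 1203.28
d = sqrt(1203.28) = 34.6883

34.6883


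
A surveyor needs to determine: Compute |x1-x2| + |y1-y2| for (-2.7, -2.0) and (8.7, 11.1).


|(-2.7)-8.7| + |(-2)-11.1| = 11.4 + 13.1 = 24.5

24.5


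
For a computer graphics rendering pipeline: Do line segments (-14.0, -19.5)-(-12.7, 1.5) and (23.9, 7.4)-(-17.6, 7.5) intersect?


Cross products: d1=1120.14, d2=248.51, d3=-760.93, d4=110.7
d1*d2 < 0 and d3*d4 < 0? no

No, they don't intersect


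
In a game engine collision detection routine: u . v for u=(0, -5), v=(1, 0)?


u . v = u_x*v_x + u_y*v_y = 0*1 + (-5)*0
= 0 + 0 = 0

0


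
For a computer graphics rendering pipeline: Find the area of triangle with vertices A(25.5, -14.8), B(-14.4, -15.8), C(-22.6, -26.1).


Area = |x_A(y_B-y_C) + x_B(y_C-y_A) + x_C(y_A-y_B)|/2
= |262.65 + 162.72 + (-22.6)|/2
= 402.77/2 = 201.385

201.385


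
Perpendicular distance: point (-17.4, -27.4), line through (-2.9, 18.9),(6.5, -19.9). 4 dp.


|cross product| = 997.82
|line direction| = sqrt(1593.8) = 39.9224
Distance = 997.82/sqrt(1593.8) = 24.994

24.994


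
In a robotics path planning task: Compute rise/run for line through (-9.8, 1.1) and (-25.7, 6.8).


slope = (y2-y1)/(x2-x1) = (6.8-1.1)/((-25.7)-(-9.8)) = 5.7/(-15.9) = -0.3585

-0.3585


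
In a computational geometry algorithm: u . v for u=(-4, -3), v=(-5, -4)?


u . v = u_x*v_x + u_y*v_y = (-4)*(-5) + (-3)*(-4)
= 20 + 12 = 32

32


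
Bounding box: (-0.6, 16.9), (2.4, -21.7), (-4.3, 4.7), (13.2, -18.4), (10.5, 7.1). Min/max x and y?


x range: [-4.3, 13.2]
y range: [-21.7, 16.9]
Bounding box: (-4.3,-21.7) to (13.2,16.9)

(-4.3,-21.7) to (13.2,16.9)


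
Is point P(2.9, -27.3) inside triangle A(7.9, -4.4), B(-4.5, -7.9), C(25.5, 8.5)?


Cross products: AB x AP = 266.46, BC x BP = -703.36, CA x CP = 338.54
All same sign? no

No, outside


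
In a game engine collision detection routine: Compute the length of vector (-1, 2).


|u| = sqrt((-1)^2 + 2^2) = sqrt(5) = 2.2361

2.2361


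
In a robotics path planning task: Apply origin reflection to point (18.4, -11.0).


Reflection over origin: (x,y) -> (-x,-y)
(18.4, -11) -> (-18.4, 11)

(-18.4, 11)


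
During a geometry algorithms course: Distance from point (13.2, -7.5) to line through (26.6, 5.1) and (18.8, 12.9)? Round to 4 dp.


|cross product| = 202.8
|line direction| = sqrt(121.68) = 11.0309
Distance = 202.8/sqrt(121.68) = 18.3848

18.3848


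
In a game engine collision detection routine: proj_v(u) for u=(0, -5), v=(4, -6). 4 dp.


u.v = 30, |v| = sqrt(52) = 7.2111
Scalar projection = u.v / |v| = 30 / sqrt(52) = 4.1603

4.1603


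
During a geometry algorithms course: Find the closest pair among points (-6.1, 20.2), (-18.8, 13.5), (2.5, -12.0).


d(P0,P1) = 14.359, d(P0,P2) = 33.3287, d(P1,P2) = 33.2256
Closest: P0 and P1

Closest pair: (-6.1, 20.2) and (-18.8, 13.5), distance = 14.359


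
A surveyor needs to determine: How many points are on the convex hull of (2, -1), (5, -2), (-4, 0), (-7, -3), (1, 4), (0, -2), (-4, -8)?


Convex hull vertices (CCW): (-7, -3), (-4, -8), (5, -2), (1, 4), (-4, 0)
Count = 5

5


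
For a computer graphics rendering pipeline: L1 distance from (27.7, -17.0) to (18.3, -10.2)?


|27.7-18.3| + |(-17)-(-10.2)| = 9.4 + 6.8 = 16.2

16.2


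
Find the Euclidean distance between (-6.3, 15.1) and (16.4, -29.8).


dx=22.7, dy=-44.9
d^2 = 22.7^2 + (-44.9)^2 = 2531.3
d = sqrt(2531.3) = 50.312

50.312


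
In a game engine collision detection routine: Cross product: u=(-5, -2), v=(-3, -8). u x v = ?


u x v = u_x*v_y - u_y*v_x = (-5)*(-8) - (-2)*(-3)
= 40 - 6 = 34

34


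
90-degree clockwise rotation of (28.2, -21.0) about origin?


90° CW: (x,y) -> (y, -x)
(28.2,-21) -> (-21, -28.2)

(-21, -28.2)


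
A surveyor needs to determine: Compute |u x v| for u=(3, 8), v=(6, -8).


|u x v| = |3*(-8) - 8*6|
= |(-24) - 48| = 72

72


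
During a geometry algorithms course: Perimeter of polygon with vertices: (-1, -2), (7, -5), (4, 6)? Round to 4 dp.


Sides: (-1, -2)->(7, -5): sqrt(73) = 8.544004, (7, -5)->(4, 6): sqrt(130) = 11.401754, (4, 6)->(-1, -2): sqrt(89) = 9.433981
Sum = 29.379739
Perimeter = 29.3797

29.3797


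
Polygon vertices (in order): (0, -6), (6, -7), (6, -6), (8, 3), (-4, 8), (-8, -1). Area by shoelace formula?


Shoelace sum: (0*(-7) - 6*(-6)) + (6*(-6) - 6*(-7)) + (6*3 - 8*(-6)) + (8*8 - (-4)*3) + ((-4)*(-1) - (-8)*8) + ((-8)*(-6) - 0*(-1))
= 300
Area = |300|/2 = 150

150


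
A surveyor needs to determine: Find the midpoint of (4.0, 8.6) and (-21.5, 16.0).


M = ((4+(-21.5))/2, (8.6+16)/2)
= (-8.75, 12.3)

(-8.75, 12.3)


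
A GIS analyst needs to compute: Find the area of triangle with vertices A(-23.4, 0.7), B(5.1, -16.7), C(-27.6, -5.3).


Area = |x_A(y_B-y_C) + x_B(y_C-y_A) + x_C(y_A-y_B)|/2
= |266.76 + (-30.6) + (-480.24)|/2
= 244.08/2 = 122.04

122.04


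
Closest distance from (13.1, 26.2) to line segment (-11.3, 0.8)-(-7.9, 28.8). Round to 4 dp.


Project P onto AB: t = 0.9982 (clamped to [0,1])
Closest point on segment: (-7.906, 28.7507)
Distance: 21.1603

21.1603


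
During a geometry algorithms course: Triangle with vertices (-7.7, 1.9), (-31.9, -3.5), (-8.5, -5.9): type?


Side lengths squared: AB^2=614.8, BC^2=553.32, CA^2=61.48
Sorted: [61.48, 553.32, 614.8]
By sides: Scalene, By angles: Right

Scalene, Right


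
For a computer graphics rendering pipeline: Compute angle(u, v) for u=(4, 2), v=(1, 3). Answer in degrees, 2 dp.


u.v = 10, |u| = sqrt(20) = 4.4721, |v| = sqrt(10) = 3.1623
cos(theta) = u.v/(|u||v|) = 10/sqrt(200) = 0.707107
theta = acos(0.707107) = 45 degrees

45 degrees


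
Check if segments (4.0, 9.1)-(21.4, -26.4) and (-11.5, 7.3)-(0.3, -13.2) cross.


Cross products: d1=338.99, d2=276.79, d3=-581.57, d4=-519.37
d1*d2 < 0 and d3*d4 < 0? no

No, they don't intersect


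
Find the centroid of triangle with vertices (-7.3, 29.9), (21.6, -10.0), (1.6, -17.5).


Centroid = ((x_A+x_B+x_C)/3, (y_A+y_B+y_C)/3)
= (((-7.3)+21.6+1.6)/3, (29.9+(-10)+(-17.5))/3)
= (5.3, 0.8)

(5.3, 0.8)


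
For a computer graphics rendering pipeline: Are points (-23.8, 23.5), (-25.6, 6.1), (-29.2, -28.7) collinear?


Cross product: ((-25.6)-(-23.8))*((-28.7)-23.5) - (6.1-23.5)*((-29.2)-(-23.8))
= 0

Yes, collinear


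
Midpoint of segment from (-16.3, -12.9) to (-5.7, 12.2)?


M = (((-16.3)+(-5.7))/2, ((-12.9)+12.2)/2)
= (-11, -0.35)

(-11, -0.35)


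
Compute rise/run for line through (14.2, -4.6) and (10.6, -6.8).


slope = (y2-y1)/(x2-x1) = ((-6.8)-(-4.6))/(10.6-14.2) = (-2.2)/(-3.6) = 0.6111

0.6111


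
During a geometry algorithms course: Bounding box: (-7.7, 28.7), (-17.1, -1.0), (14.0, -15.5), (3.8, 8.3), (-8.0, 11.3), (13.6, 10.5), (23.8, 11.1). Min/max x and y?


x range: [-17.1, 23.8]
y range: [-15.5, 28.7]
Bounding box: (-17.1,-15.5) to (23.8,28.7)

(-17.1,-15.5) to (23.8,28.7)


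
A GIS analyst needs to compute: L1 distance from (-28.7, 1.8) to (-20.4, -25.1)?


|(-28.7)-(-20.4)| + |1.8-(-25.1)| = 8.3 + 26.9 = 35.2

35.2


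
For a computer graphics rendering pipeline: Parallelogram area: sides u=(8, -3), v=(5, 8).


|u x v| = |8*8 - (-3)*5|
= |64 - (-15)| = 79

79


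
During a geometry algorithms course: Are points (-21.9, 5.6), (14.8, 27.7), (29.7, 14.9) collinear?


Cross product: (14.8-(-21.9))*(14.9-5.6) - (27.7-5.6)*(29.7-(-21.9))
= -799.05

No, not collinear


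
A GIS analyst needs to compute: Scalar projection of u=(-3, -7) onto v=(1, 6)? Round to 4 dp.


u.v = -45, |v| = sqrt(37) = 6.0828
Scalar projection = u.v / |v| = -45 / sqrt(37) = -7.398

-7.398


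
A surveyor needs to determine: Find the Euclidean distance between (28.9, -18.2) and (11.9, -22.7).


dx=-17, dy=-4.5
d^2 = (-17)^2 + (-4.5)^2 = 309.25
d = sqrt(309.25) = 17.5855

17.5855


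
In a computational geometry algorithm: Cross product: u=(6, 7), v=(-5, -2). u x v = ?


u x v = u_x*v_y - u_y*v_x = 6*(-2) - 7*(-5)
= (-12) - (-35) = 23

23


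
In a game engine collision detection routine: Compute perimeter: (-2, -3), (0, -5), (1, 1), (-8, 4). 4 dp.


Sides: (-2, -3)->(0, -5): sqrt(8) = 2.828427, (0, -5)->(1, 1): sqrt(37) = 6.082763, (1, 1)->(-8, 4): sqrt(90) = 9.486833, (-8, 4)->(-2, -3): sqrt(85) = 9.219544
Sum = 27.617567
Perimeter = 27.6176

27.6176


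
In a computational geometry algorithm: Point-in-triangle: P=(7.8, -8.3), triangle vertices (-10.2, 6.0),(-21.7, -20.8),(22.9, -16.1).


Cross products: AB x AP = 646.85, BC x BP = 418.85, CA x CP = 75.53
All same sign? yes

Yes, inside


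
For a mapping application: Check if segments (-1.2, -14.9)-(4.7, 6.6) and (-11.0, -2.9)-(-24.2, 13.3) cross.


Cross products: d1=-0.36, d2=-379.74, d3=281.5, d4=660.88
d1*d2 < 0 and d3*d4 < 0? no

No, they don't intersect


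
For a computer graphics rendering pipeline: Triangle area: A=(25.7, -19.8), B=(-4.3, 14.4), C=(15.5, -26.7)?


Area = |x_A(y_B-y_C) + x_B(y_C-y_A) + x_C(y_A-y_B)|/2
= |1056.27 + 29.67 + (-530.1)|/2
= 555.84/2 = 277.92

277.92


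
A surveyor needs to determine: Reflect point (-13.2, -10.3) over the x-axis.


Reflection over x-axis: (x,y) -> (x,-y)
(-13.2, -10.3) -> (-13.2, 10.3)

(-13.2, 10.3)


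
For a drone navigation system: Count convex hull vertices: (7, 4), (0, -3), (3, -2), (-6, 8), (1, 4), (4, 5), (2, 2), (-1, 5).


Convex hull vertices (CCW): (-6, 8), (0, -3), (3, -2), (7, 4), (4, 5)
Count = 5

5


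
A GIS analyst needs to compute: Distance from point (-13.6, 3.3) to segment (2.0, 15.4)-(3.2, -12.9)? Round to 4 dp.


Project P onto AB: t = 0.4035 (clamped to [0,1])
Closest point on segment: (2.4842, 3.982)
Distance: 16.0986

16.0986


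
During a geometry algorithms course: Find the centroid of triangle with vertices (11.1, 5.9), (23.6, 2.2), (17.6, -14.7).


Centroid = ((x_A+x_B+x_C)/3, (y_A+y_B+y_C)/3)
= ((11.1+23.6+17.6)/3, (5.9+2.2+(-14.7))/3)
= (17.4333, -2.2)

(17.4333, -2.2)


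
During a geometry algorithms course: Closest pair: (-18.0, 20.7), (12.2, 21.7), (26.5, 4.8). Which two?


d(P0,P1) = 30.2166, d(P0,P2) = 47.2553, d(P1,P2) = 22.1382
Closest: P1 and P2

Closest pair: (12.2, 21.7) and (26.5, 4.8), distance = 22.1382


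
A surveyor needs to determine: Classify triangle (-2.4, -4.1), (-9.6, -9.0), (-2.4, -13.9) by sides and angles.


Side lengths squared: AB^2=75.85, BC^2=75.85, CA^2=96.04
Sorted: [75.85, 75.85, 96.04]
By sides: Isosceles, By angles: Acute

Isosceles, Acute


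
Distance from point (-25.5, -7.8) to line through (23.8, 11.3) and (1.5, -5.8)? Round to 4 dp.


|cross product| = 417.1
|line direction| = sqrt(789.7) = 28.1016
Distance = 417.1/sqrt(789.7) = 14.8426

14.8426


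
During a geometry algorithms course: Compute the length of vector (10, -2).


|u| = sqrt(10^2 + (-2)^2) = sqrt(104) = 10.198

10.198


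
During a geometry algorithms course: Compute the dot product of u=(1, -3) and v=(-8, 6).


u . v = u_x*v_x + u_y*v_y = 1*(-8) + (-3)*6
= (-8) + (-18) = -26

-26


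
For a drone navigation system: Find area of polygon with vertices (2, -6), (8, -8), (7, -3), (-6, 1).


Shoelace sum: (2*(-8) - 8*(-6)) + (8*(-3) - 7*(-8)) + (7*1 - (-6)*(-3)) + ((-6)*(-6) - 2*1)
= 87
Area = |87|/2 = 43.5

43.5


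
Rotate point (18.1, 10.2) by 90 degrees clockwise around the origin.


90° CW: (x,y) -> (y, -x)
(18.1,10.2) -> (10.2, -18.1)

(10.2, -18.1)


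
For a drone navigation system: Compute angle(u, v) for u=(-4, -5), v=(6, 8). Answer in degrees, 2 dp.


u.v = -64, |u| = sqrt(41) = 6.4031, |v| = sqrt(100) = 10
cos(theta) = u.v/(|u||v|) = -64/sqrt(4100) = -0.999512
theta = acos(-0.999512) = 178.21 degrees

178.21 degrees


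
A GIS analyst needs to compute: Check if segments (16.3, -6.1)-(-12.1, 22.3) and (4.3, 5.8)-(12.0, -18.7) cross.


Cross products: d1=202.37, d2=-274.75, d3=2.84, d4=479.96
d1*d2 < 0 and d3*d4 < 0? no

No, they don't intersect


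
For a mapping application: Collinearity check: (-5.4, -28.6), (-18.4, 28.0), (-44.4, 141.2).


Cross product: ((-18.4)-(-5.4))*(141.2-(-28.6)) - (28-(-28.6))*((-44.4)-(-5.4))
= 0

Yes, collinear


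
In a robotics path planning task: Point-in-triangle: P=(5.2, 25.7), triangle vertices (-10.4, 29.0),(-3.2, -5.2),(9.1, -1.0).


Cross products: AB x AP = 509.76, BC x BP = 344.79, CA x CP = -403.65
All same sign? no

No, outside


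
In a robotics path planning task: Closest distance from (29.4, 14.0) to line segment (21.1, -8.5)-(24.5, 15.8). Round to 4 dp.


Project P onto AB: t = 0.955 (clamped to [0,1])
Closest point on segment: (24.3471, 14.707)
Distance: 5.1022

5.1022


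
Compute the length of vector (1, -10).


|u| = sqrt(1^2 + (-10)^2) = sqrt(101) = 10.0499

10.0499


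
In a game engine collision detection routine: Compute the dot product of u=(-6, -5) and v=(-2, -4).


u . v = u_x*v_x + u_y*v_y = (-6)*(-2) + (-5)*(-4)
= 12 + 20 = 32

32


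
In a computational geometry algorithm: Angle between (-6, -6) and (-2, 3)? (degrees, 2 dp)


u.v = -6, |u| = sqrt(72) = 8.4853, |v| = sqrt(13) = 3.6056
cos(theta) = u.v/(|u||v|) = -6/sqrt(936) = -0.196116
theta = acos(-0.196116) = 101.31 degrees

101.31 degrees


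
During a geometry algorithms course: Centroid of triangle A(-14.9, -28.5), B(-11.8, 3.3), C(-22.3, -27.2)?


Centroid = ((x_A+x_B+x_C)/3, (y_A+y_B+y_C)/3)
= (((-14.9)+(-11.8)+(-22.3))/3, ((-28.5)+3.3+(-27.2))/3)
= (-16.3333, -17.4667)

(-16.3333, -17.4667)


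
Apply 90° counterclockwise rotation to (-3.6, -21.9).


90° CCW: (x,y) -> (-y, x)
(-3.6,-21.9) -> (21.9, -3.6)

(21.9, -3.6)


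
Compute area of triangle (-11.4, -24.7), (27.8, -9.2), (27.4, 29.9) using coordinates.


Area = |x_A(y_B-y_C) + x_B(y_C-y_A) + x_C(y_A-y_B)|/2
= |445.74 + 1517.88 + (-424.7)|/2
= 1538.92/2 = 769.46

769.46


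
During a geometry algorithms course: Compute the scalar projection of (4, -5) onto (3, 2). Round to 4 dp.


u.v = 2, |v| = sqrt(13) = 3.6056
Scalar projection = u.v / |v| = 2 / sqrt(13) = 0.5547

0.5547


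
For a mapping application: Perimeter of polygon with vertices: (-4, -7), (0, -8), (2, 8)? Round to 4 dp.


Sides: (-4, -7)->(0, -8): sqrt(17) = 4.123106, (0, -8)->(2, 8): sqrt(260) = 16.124515, (2, 8)->(-4, -7): sqrt(261) = 16.155494
Sum = 36.403115
Perimeter = 36.4031

36.4031
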